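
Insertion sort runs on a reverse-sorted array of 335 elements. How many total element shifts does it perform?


Sum of shifts = 1 + 2 + 3 + ... + 334
= 335 * 334 / 2
= 111890 / 2
= 55945


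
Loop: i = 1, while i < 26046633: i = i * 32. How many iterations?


i multiplies by 32 each step:
i = 1 -> 32 -> 1024 -> 32768 -> 1048576 -> 33554432 (stop)
Iterations = ceil(log_32(26046633)) = 5


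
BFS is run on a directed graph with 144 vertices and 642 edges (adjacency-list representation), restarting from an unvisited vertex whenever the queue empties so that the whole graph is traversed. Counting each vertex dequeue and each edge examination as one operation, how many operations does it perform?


A full BFS traversal dequeues each vertex exactly once and examines each directed edge exactly once.
V = 144 (vertex processing cost)
E = 642 (edge examination cost)
Total operations proportional to V + E = 144 + 642 = 786


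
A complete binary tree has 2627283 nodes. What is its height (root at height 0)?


In a complete binary tree, level k holds nodes 2^k .. 2^(k+1)-1 (1-indexed).
Height = floor(log2(n)) = floor(log2(2627283)) = 21
Check: 2^21 = 2097152 <= 2627283 < 4194304 = 2^22


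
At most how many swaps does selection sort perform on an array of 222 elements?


Each of the 221 passes places one element in its final position.
Pass 1: swap minimum into position 0
Pass 2: swap minimum of remaining into position 1
...
Pass 221: last two elements, one swap
Maximum swaps = 222 - 1 = 221


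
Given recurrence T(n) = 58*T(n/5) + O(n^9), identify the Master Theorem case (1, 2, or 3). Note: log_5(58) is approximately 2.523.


Master Theorem parameters: a=58, b=5, c=9
log_b(a) = 2.523
Compare b^c with a: 5^9 = 1953125 > 58, so c > log_b(a).
Comparing c=9 vs log_b(a)=2.523:
9 > 2.523 => Case 3
Result: T(n) = O(n^9)
Master Theorem case = 3


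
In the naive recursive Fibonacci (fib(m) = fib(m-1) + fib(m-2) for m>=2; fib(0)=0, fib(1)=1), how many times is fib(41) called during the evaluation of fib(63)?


Let N(m) = number of times fib(m) is called while evaluating fib(63).
N(63) = 1 (the initial call).
N(62) = 1 (only fib(63) calls it).
For 1 <= m <= 61: fib(m) is called by fib(m+1) and fib(m+2), so
  N(m) = N(m+1) + N(m+2).
fib(0) is called only by fib(2), so N(0) = N(2).
Walk down from m=63:
  N(63)=1, N(62)=1, N(61)=2, N(60)=3, N(59)=5, N(58)=8, N(57)=13, N(56)=21, N(55)=34, N(54)=55, N(53)=89, N(52)=144, N(51)=233, N(50)=377, N(49)=610, N(48)=987, N(47)=1597, N(46)=2584, N(45)=4181, N(44)=6765, N(43)=10946, N(42)=17711, N(41)=28657
N(41) = 28657


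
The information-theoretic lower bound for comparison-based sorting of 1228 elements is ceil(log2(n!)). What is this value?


A binary decision tree of height h has at most 2^h leaves and needs at least n! of them, so h >= ceil(log2(n!)).
1228! is far too large to multiply out, so use Stirling's series:
  ln(n!) ~ n ln n - n + (1/2) ln(2 pi n) + 1/(12n)  (error below 1/(360 n^3), negligible here)
  ln(1228) = 7.1131421
  n ln n = 1228 * 7.1131421 = 8734.9385
  (1/2) ln(2 pi * 1228) = (1/2) ln(7715.7516) = 4.4755
  1/(12*1228) = 0.0001
  ln(1228!) ~ 8734.9385 - 1228 + 4.4755 + 0.0001 = 7511.4141
Convert to base 2: log2(1228!) = 7511.4141 / ln 2 = 7511.4141 / 0.69314718 = 10836.6799
ceil(10836.6799) = 10837


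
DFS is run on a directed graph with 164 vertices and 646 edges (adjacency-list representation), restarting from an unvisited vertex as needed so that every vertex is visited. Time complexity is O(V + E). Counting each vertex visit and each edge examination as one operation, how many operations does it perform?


A full DFS traversal processes each vertex exactly once (push/pop on stack).
Each directed edge is examined once.
V = 164, E = 646
V + E = 810


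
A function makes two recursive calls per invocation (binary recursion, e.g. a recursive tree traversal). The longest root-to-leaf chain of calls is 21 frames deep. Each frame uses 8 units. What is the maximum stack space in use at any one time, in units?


Binary recursion: the two calls run one after the other, so only one root-to-leaf chain of frames is on the stack at a time.
Maximum depth (longest chain) = 21 frames
Each frame = 8 units
Max stack space = 21 * 8 = 168


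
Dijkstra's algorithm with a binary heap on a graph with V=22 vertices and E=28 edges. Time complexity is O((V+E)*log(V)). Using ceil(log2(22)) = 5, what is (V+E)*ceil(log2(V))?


Dijkstra with a binary heap: each vertex is extracted once, each edge may relax once.
Each heap operation costs O(log V).
V + E = 22 + 28 = 50
ceil(log2(22)) = 5 (since 2^4 = 16 < 22 <= 32 = 2^5)
Total heap work = (V+E) * ceil(log2(V)) = 50 * 5 = 250


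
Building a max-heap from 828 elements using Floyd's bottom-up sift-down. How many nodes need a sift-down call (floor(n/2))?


In a heap of 828 elements (0-indexed array):
  Last element index: 827
  Parent of last element: floor((827 - 1) / 2) = 413
  Internal nodes: indices 0 to 413
  Count = floor(828/2) = 414


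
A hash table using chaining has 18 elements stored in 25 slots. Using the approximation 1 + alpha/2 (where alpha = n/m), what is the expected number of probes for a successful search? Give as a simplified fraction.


Load factor alpha = n/m = 18/25
Expected probes = 1 + alpha/2 = 1 + 18/(2*25)
= 1 + 18/50
= 50/50 + 18/50
= 68/50
Simplify: 34/25


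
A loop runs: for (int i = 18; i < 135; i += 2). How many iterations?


Loop starts at i = 18, increments by 2, stops when i >= 135.
Number of iterations = ceil((135 - 18) / 2)
= ceil(117 / 2)
= 59


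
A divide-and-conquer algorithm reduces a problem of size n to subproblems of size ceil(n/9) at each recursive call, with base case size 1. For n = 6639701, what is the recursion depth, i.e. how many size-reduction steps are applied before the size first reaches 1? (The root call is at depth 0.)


Each step divides the size by 9 (rounding up); after k steps the size is ceil(n/9^k), which equals 1 exactly when 9^k >= n.
So the depth is the smallest k with 9^k >= 6639701, i.e. ceil(log_9(6639701)).
9^7 = 4782969 < 6639701 <= 43046721 = 9^8
Recursion depth = 8


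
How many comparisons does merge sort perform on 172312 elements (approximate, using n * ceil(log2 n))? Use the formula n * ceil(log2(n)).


Recursion depth: ceil(log2(172312)) = 18
Each recursion level merges n = 172312 elements
Total = 172312 * 18 = 3101616


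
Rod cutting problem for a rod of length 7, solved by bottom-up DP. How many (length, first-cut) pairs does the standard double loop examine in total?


For each subproblem length i = 1..7, the inner loop considers i possible first cuts.
Total = 1 + 2 + ... + 7
= 7*(7+1)/2
= 7*8/2 = 28


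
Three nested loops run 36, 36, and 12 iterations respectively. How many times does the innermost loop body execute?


Loop 1 (outermost): 36 iterations
Loop 2 (middle): 36 iterations per outer
Loop 3 (innermost): 12 iterations per middle
Total = 36 * 36 * 12 = 15552


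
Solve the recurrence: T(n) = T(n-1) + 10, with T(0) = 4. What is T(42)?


Unrolling the recurrence:
T(42) = T(41) + 10
       = T(40) + 10 + 10
       = T(39) + 10*3
       ...
       = T(0) + 10*42
       = 4 + 420 = 424


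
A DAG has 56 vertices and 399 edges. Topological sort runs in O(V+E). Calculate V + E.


V = 56 (vertex processing)
E = 399 (edge processing)
V + E = 56 + 399 = 455


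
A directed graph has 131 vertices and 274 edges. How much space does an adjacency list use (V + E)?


Adjacency list: one list head per vertex + one entry per edge
Vertex heads: 131
Edge entries: 274
Total = 131 + 274 = 405


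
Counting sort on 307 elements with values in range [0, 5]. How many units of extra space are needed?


Output array size: 307 (to store sorted result)
Count array size: 6 (one slot per possible value, range 0 to 5)
Total extra space = 307 + 6 = 313


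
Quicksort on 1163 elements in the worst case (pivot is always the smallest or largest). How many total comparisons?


In the worst case, each partition step picks the worst pivot:
  Partition 1: 1162 comparisons (n-1 elements to compare)
  Partition 2: 1161 comparisons
  Partition 3: 1160 comparisons
  Partition 4: 1159 comparisons
  Partition 5: 1158 comparisons
  ...
  Last partition: 0 comparisons
Total = (n-1) + (n-2) + ... + 1 + 0 = n*(n-1)/2
= 1163*1162/2 = 675703


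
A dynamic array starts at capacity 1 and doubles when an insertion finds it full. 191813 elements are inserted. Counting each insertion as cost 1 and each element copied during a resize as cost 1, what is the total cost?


n = 191813
Insertion costs: 191813
Resizes copy 1, 2, 4, ... up to the largest power of 2 that is <= n-1 = 191812, i.e. 131072.
Copy costs = 1 + 2 + 4 + 8 + 16 + 32 + 64 + 128 + 256 + 512 + 1024 + 2048 + 4096 + 8192 + 16384 + 32768 + 65536 + 131072 = 262143
Total = 191813 + 262143 = 453956


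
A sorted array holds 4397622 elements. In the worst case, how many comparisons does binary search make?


Halving sequence: 4397622 -> 2198811 -> 1099405 -> 549702 -> 274851 -> 137425 -> 68712 -> 34356 -> 17178 -> 8589 -> 4294 -> 2147 -> 1073 -> 536 -> 268 -> 134 -> 67 -> 33 -> 16 -> 8 -> 4 -> 2 -> 1
Number of halvings = 22
Max comparisons = 22 + 1 = 23


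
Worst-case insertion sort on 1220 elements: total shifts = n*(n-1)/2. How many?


Sum of shifts = 1 + 2 + 3 + ... + 1219
= 1220 * 1219 / 2
= 1487180 / 2
= 743590


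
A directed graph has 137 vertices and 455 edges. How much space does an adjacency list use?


Adjacency list: one list head per vertex + one entry per edge
Vertex heads: 137
Edge entries: 455
Total = 137 + 455 = 592


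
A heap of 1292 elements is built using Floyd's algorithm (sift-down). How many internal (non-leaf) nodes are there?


Leaf nodes occupy roughly half the array.
Sift-down is called for each internal node, starting from the last one.
Internal nodes = floor(n/2) = floor(1292/2) = 646


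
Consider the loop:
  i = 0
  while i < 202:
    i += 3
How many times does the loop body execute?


Starting at i = 0, each iteration adds 3.
Iterations until i >= 202:
  Iteration 1: i = 0 -> i = 3
  Iteration 2: i = 3 -> i = 6
  Iteration 3: i = 6 -> i = 9
  Iteration 4: i = 9 -> i = 12
  Iteration 5: i = 12 -> i = 15
  Iteration 6: i = 15 -> i = 18
  Iteration 7: i = 18 -> i = 21
  Iteration 8: i = 21 -> i = 24
  ... continuing ...
Total iterations = ceil(202/3) = 68


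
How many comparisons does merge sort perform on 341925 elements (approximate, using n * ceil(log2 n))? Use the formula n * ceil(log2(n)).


Recursion depth: ceil(log2(341925)) = 19
Each recursion level merges n = 341925 elements
Total = 341925 * 19 = 6496575


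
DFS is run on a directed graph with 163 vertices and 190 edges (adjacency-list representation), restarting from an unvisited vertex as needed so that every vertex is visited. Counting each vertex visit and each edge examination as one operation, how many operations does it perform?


A full DFS traversal processes each vertex exactly once (push/pop on stack).
Each directed edge is examined once.
V = 163, E = 190
V + E = 353


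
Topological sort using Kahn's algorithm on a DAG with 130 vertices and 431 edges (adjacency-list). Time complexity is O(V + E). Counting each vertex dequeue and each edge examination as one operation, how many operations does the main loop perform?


Kahn's algorithm:
  1. Compute in-degrees: O(V + E)
  2. Process queue: each vertex dequeued once (O(V))
     each edge examined once (O(E))
Total = V + E = 130 + 431 = 561


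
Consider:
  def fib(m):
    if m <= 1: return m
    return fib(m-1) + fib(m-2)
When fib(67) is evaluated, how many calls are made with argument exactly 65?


Let N(m) = number of times fib(m) is called while evaluating fib(67).
N(67) = 1 (the initial call).
N(66) = 1 (only fib(67) calls it).
For 1 <= m <= 65: fib(m) is called by fib(m+1) and fib(m+2), so
  N(m) = N(m+1) + N(m+2).
fib(0) is called only by fib(2), so N(0) = N(2).
Walk down from m=67:
  N(67)=1, N(66)=1, N(65)=2
N(65) = 2


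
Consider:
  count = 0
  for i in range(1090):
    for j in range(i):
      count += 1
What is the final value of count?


For each i, the inner loop runs i times:
  i=0: inner runs 0 times
  i=1: inner runs 1 time
  i=2: inner runs 2 times
  i=3: inner runs 3 times
  i=4: inner runs 4 times
  i=5: inner runs 5 times
  i=6: inner runs 6 times
  i=7: inner runs 7 times
  ...
Total = 0 + 1 + 2 + ... + 1089 = 1090*(1090-1)/2 = 593505


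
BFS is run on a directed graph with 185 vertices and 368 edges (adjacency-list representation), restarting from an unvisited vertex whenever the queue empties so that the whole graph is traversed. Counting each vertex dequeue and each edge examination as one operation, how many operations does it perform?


A full BFS traversal dequeues each vertex exactly once and examines each directed edge exactly once.
V = 185 (vertex processing cost)
E = 368 (edge examination cost)
Total operations proportional to V + E = 185 + 368 = 553


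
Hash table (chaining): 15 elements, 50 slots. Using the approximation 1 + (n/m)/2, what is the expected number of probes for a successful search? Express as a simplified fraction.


Computing expected probes:
alpha = 15/50
= 1 + alpha/2
= 1 + 15/(2*50)
= (2*50 + 15) / (2*50)
= 115/100 = 23/20


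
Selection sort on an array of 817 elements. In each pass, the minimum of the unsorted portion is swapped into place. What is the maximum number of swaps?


Selection sort performs one swap per pass:
  Pass 1: find min in positions 0 to 816, swap with position 0
  Pass 2: find min in positions 1 to 816, swap with position 1
  Pass 3: find min in positions 2 to 816, swap with position 2
  Pass 4: find min in positions 3 to 816, swap with position 3
  Pass 5: find min in positions 4 to 816, swap with position 4
  ... (811 more passes)
Total passes (and swaps) = n - 1 = 817 - 1 = 816


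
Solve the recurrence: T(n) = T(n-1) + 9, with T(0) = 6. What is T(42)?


Unrolling the recurrence:
T(42) = T(41) + 9
       = T(40) + 9 + 9
       = T(39) + 9*3
       ...
       = T(0) + 9*42
       = 6 + 378 = 384


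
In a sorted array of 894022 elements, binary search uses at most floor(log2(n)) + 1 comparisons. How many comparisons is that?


Halving sequence: 894022 -> 447011 -> 223505 -> 111752 -> 55876 -> 27938 -> 13969 -> 6984 -> 3492 -> 1746 -> 873 -> 436 -> 218 -> 109 -> 54 -> 27 -> 13 -> 6 -> 3 -> 1
Number of halvings = 19
Max comparisons = 19 + 1 = 20


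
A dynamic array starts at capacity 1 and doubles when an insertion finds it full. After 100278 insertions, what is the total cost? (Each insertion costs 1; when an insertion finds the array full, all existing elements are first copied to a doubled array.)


Insertion cost: 100278 (one per element)
Resizes occur just before inserting elements 2, 3, 5, 9, ...
Elements copied at each resize: 1 + 2 + 4 + 8 + 16 + 32 + 64 + 128 + 256 + 512 + 1024 + 2048 + 4096 + 8192 + 16384 + 32768 + 65536
Sum of copies = 131071 (geometric series: 2^k - 1)
Total = 100278 + 131071 = 231349


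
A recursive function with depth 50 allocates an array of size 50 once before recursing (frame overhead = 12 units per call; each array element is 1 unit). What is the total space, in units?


Array allocation: 50 units (allocated once)
Stack frames: 50 deep * 12 per frame = 600 units
Total = 50 + 600 = 650


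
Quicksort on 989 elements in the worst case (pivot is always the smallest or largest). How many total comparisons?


In the worst case, each partition step picks the worst pivot:
  Partition 1: 988 comparisons (n-1 elements to compare)
  Partition 2: 987 comparisons
  Partition 3: 986 comparisons
  Partition 4: 985 comparisons
  Partition 5: 984 comparisons
  ...
  Last partition: 0 comparisons
Total = (n-1) + (n-2) + ... + 1 + 0 = n*(n-1)/2
= 989*988/2 = 488566


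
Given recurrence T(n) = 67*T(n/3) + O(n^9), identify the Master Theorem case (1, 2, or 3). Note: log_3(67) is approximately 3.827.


Master Theorem parameters: a=67, b=3, c=9
log_b(a) = 3.827
Compare b^c with a: 3^9 = 19683 > 67, so c > log_b(a).
Comparing c=9 vs log_b(a)=3.827:
9 > 3.827 => Case 3
Result: T(n) = O(n^9)
Master Theorem case = 3


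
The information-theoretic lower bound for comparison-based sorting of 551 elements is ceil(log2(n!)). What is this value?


A binary decision tree of height h has at most 2^h leaves and needs at least n! of them, so h >= ceil(log2(n!)).
551! is far too large to multiply out, so use Stirling's series:
  ln(n!) ~ n ln n - n + (1/2) ln(2 pi n) + 1/(12n)  (error below 1/(360 n^3), negligible here)
  ln(551) = 6.3117348
  n ln n = 551 * 6.3117348 = 3477.7659
  (1/2) ln(2 pi * 551) = (1/2) ln(3462.0351) = 4.0748
  1/(12*551) = 0.0002
  ln(551!) ~ 3477.7659 - 551 + 4.0748 + 0.0002 = 2930.8409
Convert to base 2: log2(551!) = 2930.8409 / ln 2 = 2930.8409 / 0.69314718 = 4228.3096
ceil(4228.3096) = 4229


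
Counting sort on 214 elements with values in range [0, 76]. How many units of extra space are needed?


Output array size: 214 (to store sorted result)
Count array size: 77 (one slot per possible value, range 0 to 76)
Total extra space = 214 + 77 = 291


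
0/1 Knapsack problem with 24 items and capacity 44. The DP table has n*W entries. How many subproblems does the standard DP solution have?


The DP table is indexed by (item, capacity).
Rows: 24 items
Columns: 44 capacity values (1 to W)
Total subproblems = 24 * 44 = 1056


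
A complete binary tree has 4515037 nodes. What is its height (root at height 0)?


In a complete binary tree, level k holds nodes 2^k .. 2^(k+1)-1 (1-indexed).
Height = floor(log2(n)) = floor(log2(4515037)) = 22
Check: 2^22 = 4194304 <= 4515037 < 8388608 = 2^23


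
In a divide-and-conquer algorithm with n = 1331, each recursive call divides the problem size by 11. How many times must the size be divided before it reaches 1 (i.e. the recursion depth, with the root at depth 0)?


Number of divisions = log_11(1331)
Sizes: 1331 -> 121 -> 11 -> 1 (3 divisions)
Recursion depth = 3


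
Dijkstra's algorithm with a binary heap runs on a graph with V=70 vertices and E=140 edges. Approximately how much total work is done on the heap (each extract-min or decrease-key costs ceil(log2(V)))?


Dijkstra with a binary heap: each vertex is extracted once, each edge may relax once.
Each heap operation costs O(log V).
V + E = 70 + 140 = 210
ceil(log2(70)) = 7 (since 2^6 = 64 < 70 <= 128 = 2^7)
Total heap work = (V+E) * ceil(log2(V)) = 210 * 7 = 1470


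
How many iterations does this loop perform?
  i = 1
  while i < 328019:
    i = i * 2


The loop variable doubles each iteration:
i = 1 -> 2 -> 4 -> 8 -> 16 -> 32 -> 64 -> 128 -> 256 -> 512 -> 1024 -> 2048 -> 4096 -> 8192 -> 16384 -> 32768 -> 65536 -> 131072 -> 262144 -> 524288 (stop, 524288 >= 328019)
Number of doublings = ceil(log2(328019)) = 19


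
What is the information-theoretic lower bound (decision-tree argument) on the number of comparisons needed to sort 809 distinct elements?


A binary decision tree of height h has at most 2^h leaves and needs at least n! of them, so h >= ceil(log2(n!)).
809! is far too large to multiply out, so use Stirling's series:
  ln(n!) ~ n ln n - n + (1/2) ln(2 pi n) + 1/(12n)  (error below 1/(360 n^3), negligible here)
  ln(809) = 6.6957989
  n ln n = 809 * 6.6957989 = 5416.9013
  (1/2) ln(2 pi * 809) = (1/2) ln(5083.0969) = 4.2668
  1/(12*809) = 0.0001
  ln(809!) ~ 5416.9013 - 809 + 4.2668 + 0.0001 = 4612.1682
Convert to base 2: log2(809!) = 4612.1682 / ln 2 = 4612.1682 / 0.69314718 = 6653.9522
ceil(6653.9522) = 6654


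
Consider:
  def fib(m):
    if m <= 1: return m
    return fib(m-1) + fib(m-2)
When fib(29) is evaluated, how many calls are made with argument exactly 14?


Let N(m) = number of times fib(m) is called while evaluating fib(29).
N(29) = 1 (the initial call).
N(28) = 1 (only fib(29) calls it).
For 1 <= m <= 27: fib(m) is called by fib(m+1) and fib(m+2), so
  N(m) = N(m+1) + N(m+2).
fib(0) is called only by fib(2), so N(0) = N(2).
Walk down from m=29:
  N(29)=1, N(28)=1, N(27)=2, N(26)=3, N(25)=5, N(24)=8, N(23)=13, N(22)=21, N(21)=34, N(20)=55, N(19)=89, N(18)=144, N(17)=233, N(16)=377, N(15)=610, N(14)=987
N(14) = 987


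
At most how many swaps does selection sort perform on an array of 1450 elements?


Each of the 1449 passes places one element in its final position.
Pass 1: swap minimum into position 0
Pass 2: swap minimum of remaining into position 1
...
Pass 1449: last two elements, one swap
Maximum swaps = 1450 - 1 = 1449


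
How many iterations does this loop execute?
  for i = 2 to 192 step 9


The loop variable i takes values starting at 2 and increments by 9 each iteration.
Sequence: i = 2, 11, 20, 29, 38, 47, 56, 65, 74, ...
The upper bound 192 is inclusive, so the count is floor((last - first) / step) + 1:
floor((192 - 2) / 9) + 1 = floor(190/9) + 1 = 21 + 1 = 22


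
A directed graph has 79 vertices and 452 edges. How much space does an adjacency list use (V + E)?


Adjacency list: one list head per vertex + one entry per edge
Vertex heads: 79
Edge entries: 452
Total = 79 + 452 = 531


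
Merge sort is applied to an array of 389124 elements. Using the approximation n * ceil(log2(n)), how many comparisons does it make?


Merge sort divides the array into halves recursively.
Number of levels = ceil(log2(389124)) = 19
At each level, approximately n = 389124 comparisons are needed for merging.
Total comparisons ~ n * ceil(log2(n)) = 389124 * 19 = 7393356


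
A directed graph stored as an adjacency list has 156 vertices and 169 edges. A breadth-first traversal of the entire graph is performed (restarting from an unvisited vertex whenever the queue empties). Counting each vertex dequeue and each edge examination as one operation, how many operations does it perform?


A full BFS traversal dequeues each vertex once and examines each edge once.
Vertex visits: 156
Edge visits: 169
V + E = 156 + 169 = 325


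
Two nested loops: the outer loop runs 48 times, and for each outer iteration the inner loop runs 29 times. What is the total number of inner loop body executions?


Outer loop: 48 iterations
Inner loop: 29 iterations per outer iteration
Total = 48 * 29 = 1392


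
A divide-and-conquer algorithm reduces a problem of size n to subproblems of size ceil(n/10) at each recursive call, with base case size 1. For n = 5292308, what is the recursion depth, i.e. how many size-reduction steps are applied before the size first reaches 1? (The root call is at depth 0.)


Each step divides the size by 10 (rounding up); after k steps the size is ceil(n/10^k), which equals 1 exactly when 10^k >= n.
So the depth is the smallest k with 10^k >= 5292308, i.e. ceil(log_10(5292308)).
10^6 = 1000000 < 5292308 <= 10000000 = 10^7
Recursion depth = 7


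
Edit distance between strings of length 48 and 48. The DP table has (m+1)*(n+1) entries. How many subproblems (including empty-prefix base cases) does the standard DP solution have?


The table includes base cases (empty prefixes).
Rows: (m+1) = 49
Columns: (n+1) = 49
Total = 49 * 49 = 2401


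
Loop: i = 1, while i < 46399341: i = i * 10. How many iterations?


i multiplies by 10 each step:
i = 1 -> 10 -> 100 -> 1000 -> 10000 -> 100000 -> 1000000 -> 10000000 -> 100000000 (stop)
Iterations = ceil(log_10(46399341)) = 8


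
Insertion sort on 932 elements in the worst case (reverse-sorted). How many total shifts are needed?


In the worst case (reverse-sorted), each element shifts past all previous:
  Element 1: 1 shifts
  Element 2: 2 shifts
  Element 3: 3 shifts
  Element 4: 4 shifts
  Element 5: 5 shifts
  ...
  Element 931: 931 shifts
Total = 1 + 2 + ... + 931
= 932*(932-1)/2 = 433846


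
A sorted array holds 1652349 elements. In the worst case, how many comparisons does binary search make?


Halving sequence: 1652349 -> 826174 -> 413087 -> 206543 -> 103271 -> 51635 -> 25817 -> 12908 -> 6454 -> 3227 -> 1613 -> 806 -> 403 -> 201 -> 100 -> 50 -> 25 -> 12 -> 6 -> 3 -> 1
Number of halvings = 20
Max comparisons = 20 + 1 = 21


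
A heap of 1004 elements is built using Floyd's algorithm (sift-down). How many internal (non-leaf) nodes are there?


Leaf nodes occupy roughly half the array.
Sift-down is called for each internal node, starting from the last one.
Internal nodes = floor(n/2) = floor(1004/2) = 502


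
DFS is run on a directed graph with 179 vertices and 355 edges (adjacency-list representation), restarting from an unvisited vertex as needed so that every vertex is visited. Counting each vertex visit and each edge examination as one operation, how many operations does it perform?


A full DFS traversal processes each vertex exactly once (push/pop on stack).
Each directed edge is examined once.
V = 179, E = 355
V + E = 534


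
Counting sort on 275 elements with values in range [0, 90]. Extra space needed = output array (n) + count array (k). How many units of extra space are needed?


Output array size: 275 (to store sorted result)
Count array size: 91 (one slot per possible value, range 0 to 90)
Total extra space = 275 + 91 = 366


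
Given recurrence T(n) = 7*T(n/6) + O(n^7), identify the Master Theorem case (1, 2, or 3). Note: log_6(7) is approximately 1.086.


Master Theorem parameters: a=7, b=6, c=7
log_b(a) = 1.086
Compare b^c with a: 6^7 = 279936 > 7, so c > log_b(a).
Comparing c=7 vs log_b(a)=1.086:
7 > 1.086 => Case 3
Result: T(n) = O(n^7)
Master Theorem case = 3


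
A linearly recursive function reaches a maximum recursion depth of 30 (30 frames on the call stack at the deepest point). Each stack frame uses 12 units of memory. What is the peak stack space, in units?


Maximum recursion depth = 30 frames
Memory per frame = 12 units
Total stack space = depth * frame_size
= 30 * 12 = 360


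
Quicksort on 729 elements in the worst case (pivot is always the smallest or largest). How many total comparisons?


In the worst case, each partition step picks the worst pivot:
  Partition 1: 728 comparisons (n-1 elements to compare)
  Partition 2: 727 comparisons
  Partition 3: 726 comparisons
  Partition 4: 725 comparisons
  Partition 5: 724 comparisons
  ...
  Last partition: 0 comparisons
Total = (n-1) + (n-2) + ... + 1 + 0 = n*(n-1)/2
= 729*728/2 = 265356


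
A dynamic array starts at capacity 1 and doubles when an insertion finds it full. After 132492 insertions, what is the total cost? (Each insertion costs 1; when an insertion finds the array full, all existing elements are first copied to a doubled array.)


Insertion cost: 132492 (one per element)
Resizes occur just before inserting elements 2, 3, 5, 9, ...
Elements copied at each resize: 1 + 2 + 4 + 8 + 16 + 32 + 64 + 128 + 256 + 512 + 1024 + 2048 + 4096 + 8192 + 16384 + 32768 + 65536 + 131072
Sum of copies = 262143 (geometric series: 2^k - 1)
Total = 132492 + 262143 = 394635


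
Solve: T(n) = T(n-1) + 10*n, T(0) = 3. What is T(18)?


Expanding the recurrence:
T(18) = T(17) + 10*18
       = T(16) + 10*17 + 10*18
       ...
       = T(0) + 10*(1 + 2 + ... + 18)
       = 3 + 10 * 18*19/2
       = 3 + 10 * 171
       = 3 + 1710 = 1713


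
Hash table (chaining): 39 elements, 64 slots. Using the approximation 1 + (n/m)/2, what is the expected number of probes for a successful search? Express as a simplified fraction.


Computing expected probes:
alpha = 39/64
= 1 + alpha/2
= 1 + 39/(2*64)
= (2*64 + 39) / (2*64)
= 167/128


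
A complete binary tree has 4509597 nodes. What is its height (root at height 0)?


In a complete binary tree, level k holds nodes 2^k .. 2^(k+1)-1 (1-indexed).
Height = floor(log2(n)) = floor(log2(4509597)) = 22
Check: 2^22 = 4194304 <= 4509597 < 8388608 = 2^23


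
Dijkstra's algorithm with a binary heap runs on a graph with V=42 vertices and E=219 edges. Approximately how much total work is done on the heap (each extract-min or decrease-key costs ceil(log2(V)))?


Dijkstra with a binary heap: each vertex is extracted once, each edge may relax once.
Each heap operation costs O(log V).
V + E = 42 + 219 = 261
ceil(log2(42)) = 6 (since 2^5 = 32 < 42 <= 64 = 2^6)
Total heap work = (V+E) * ceil(log2(V)) = 261 * 6 = 1566


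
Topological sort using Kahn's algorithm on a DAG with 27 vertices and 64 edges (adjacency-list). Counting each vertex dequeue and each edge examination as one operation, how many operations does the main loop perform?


Kahn's algorithm:
  1. Compute in-degrees: O(V + E)
  2. Process queue: each vertex dequeued once (O(V))
     each edge examined once (O(E))
Total = V + E = 27 + 64 = 91


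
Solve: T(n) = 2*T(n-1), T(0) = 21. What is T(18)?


Unrolling:
T(18) = 2*T(17) = 2^2*T(16) = ... = 2^18*T(0)
= 2^18 * 21
= 262144 * 21 = 5505024


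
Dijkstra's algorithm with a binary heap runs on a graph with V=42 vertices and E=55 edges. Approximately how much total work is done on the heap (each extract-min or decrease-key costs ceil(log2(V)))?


Dijkstra with a binary heap: each vertex is extracted once, each edge may relax once.
Each heap operation costs O(log V).
V + E = 42 + 55 = 97
ceil(log2(42)) = 6 (since 2^5 = 32 < 42 <= 64 = 2^6)
Total heap work = (V+E) * ceil(log2(V)) = 97 * 6 = 582


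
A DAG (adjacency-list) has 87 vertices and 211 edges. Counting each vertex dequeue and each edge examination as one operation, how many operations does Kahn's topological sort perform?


V = 87 (vertex processing)
E = 211 (edge processing)
V + E = 87 + 211 = 298


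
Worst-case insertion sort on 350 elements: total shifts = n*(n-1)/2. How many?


Sum of shifts = 1 + 2 + 3 + ... + 349
= 350 * 349 / 2
= 122150 / 2
= 61075


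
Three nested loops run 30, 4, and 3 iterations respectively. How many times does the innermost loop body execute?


Loop 1 (outermost): 30 iterations
Loop 2 (middle): 4 iterations per outer
Loop 3 (innermost): 3 iterations per middle
Total = 30 * 4 * 3 = 360


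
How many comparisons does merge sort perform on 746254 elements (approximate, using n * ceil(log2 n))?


Recursion depth: ceil(log2(746254)) = 20
Each recursion level merges n = 746254 elements
Total = 746254 * 20 = 14925080


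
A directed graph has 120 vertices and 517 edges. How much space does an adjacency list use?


Adjacency list: one list head per vertex + one entry per edge
Vertex heads: 120
Edge entries: 517
Total = 120 + 517 = 637


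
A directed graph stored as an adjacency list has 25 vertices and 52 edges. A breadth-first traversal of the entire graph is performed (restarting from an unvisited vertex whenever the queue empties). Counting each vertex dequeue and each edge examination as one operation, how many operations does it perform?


A full BFS traversal dequeues each vertex once and examines each edge once.
Vertex visits: 25
Edge visits: 52
V + E = 25 + 52 = 77


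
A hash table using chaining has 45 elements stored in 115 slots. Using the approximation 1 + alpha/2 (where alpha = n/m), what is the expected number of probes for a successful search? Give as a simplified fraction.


Load factor alpha = n/m = 45/115
Expected probes = 1 + alpha/2 = 1 + 45/(2*115)
= 1 + 45/230
= 230/230 + 45/230
= 275/230
Simplify: 55/46


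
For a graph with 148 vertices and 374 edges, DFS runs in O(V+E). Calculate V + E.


A full DFS traversal visits each vertex once and examines each edge once.
V = 148
E = 374
Sum = 148 + 374 = 522


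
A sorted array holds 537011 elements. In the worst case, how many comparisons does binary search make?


Halving sequence: 537011 -> 268505 -> 134252 -> 67126 -> 33563 -> 16781 -> 8390 -> 4195 -> 2097 -> 1048 -> 524 -> 262 -> 131 -> 65 -> 32 -> 16 -> 8 -> 4 -> 2 -> 1
Number of halvings = 19
Max comparisons = 19 + 1 = 20


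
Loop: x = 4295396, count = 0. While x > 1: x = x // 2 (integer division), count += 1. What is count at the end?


The variable x halves each step:
x = 4295396 -> 2147698 -> 1073849 -> 536924 -> 268462 -> 134231 -> 67115 -> 33557 -> 16778 -> 8389 -> 4194 -> 2097 -> 1048 -> 524 -> 262 -> 131 -> 65 -> 32 -> 16 -> 8 -> 4 -> 2 -> 1
Number of halvings = floor(log2(4295396)) = 22


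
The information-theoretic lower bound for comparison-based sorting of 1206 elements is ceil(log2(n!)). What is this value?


A binary decision tree of height h has at most 2^h leaves and needs at least n! of them, so h >= ceil(log2(n!)).
1206! is far too large to multiply out, so use Stirling's series:
  ln(n!) ~ n ln n - n + (1/2) ln(2 pi n) + 1/(12n)  (error below 1/(360 n^3), negligible here)
  ln(1206) = 7.0950644
  n ln n = 1206 * 7.0950644 = 8556.6477
  (1/2) ln(2 pi * 1206) = (1/2) ln(7577.5215) = 4.4665
  1/(12*1206) = 0.0001
  ln(1206!) ~ 8556.6477 - 1206 + 4.4665 + 0.0001 = 7355.1143
Convert to base 2: log2(1206!) = 7355.1143 / ln 2 = 7355.1143 / 0.69314718 = 10611.1869
ceil(10611.1869) = 10612


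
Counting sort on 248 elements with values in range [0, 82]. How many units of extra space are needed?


Output array size: 248 (to store sorted result)
Count array size: 83 (one slot per possible value, range 0 to 82)
Total extra space = 248 + 83 = 331


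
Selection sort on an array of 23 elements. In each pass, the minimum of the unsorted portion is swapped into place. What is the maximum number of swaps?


Selection sort performs one swap per pass:
  Pass 1: find min in positions 0 to 22, swap with position 0
  Pass 2: find min in positions 1 to 22, swap with position 1
  Pass 3: find min in positions 2 to 22, swap with position 2
  Pass 4: find min in positions 3 to 22, swap with position 3
  Pass 5: find min in positions 4 to 22, swap with position 4
  ... (17 more passes)
Total passes (and swaps) = n - 1 = 23 - 1 = 22


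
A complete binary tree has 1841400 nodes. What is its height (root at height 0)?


In a complete binary tree, level k holds nodes 2^k .. 2^(k+1)-1 (1-indexed).
Height = floor(log2(n)) = floor(log2(1841400)) = 20
Check: 2^20 = 1048576 <= 1841400 < 2097152 = 2^21


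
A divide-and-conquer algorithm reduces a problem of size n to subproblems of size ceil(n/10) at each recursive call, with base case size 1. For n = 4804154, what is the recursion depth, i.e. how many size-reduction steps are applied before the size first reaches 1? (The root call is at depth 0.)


Each step divides the size by 10 (rounding up); after k steps the size is ceil(n/10^k), which equals 1 exactly when 10^k >= n.
So the depth is the smallest k with 10^k >= 4804154, i.e. ceil(log_10(4804154)).
10^6 = 1000000 < 4804154 <= 10000000 = 10^7
Recursion depth = 7


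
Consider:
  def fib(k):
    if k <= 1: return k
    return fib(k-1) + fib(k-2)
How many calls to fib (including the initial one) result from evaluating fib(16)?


Let C(m) = total calls to evaluate fib(m). Then C(0)=C(1)=1, and
C(m) = 1 + C(m-1) + C(m-2) for m >= 2.
Build the table (each entry = 1 + previous two):
  C(0) = 1
  C(1) = 1
  C(2) = 1 + 1 + 1 = 3
  C(3) = 1 + 3 + 1 = 5
  C(4) = 1 + 5 + 3 = 9
  C(5) = 1 + 9 + 5 = 15
  C(6) = 1 + 15 + 9 = 25
  C(7) = 1 + 25 + 15 = 41
  C(8) = 1 + 41 + 25 = 67
  C(9) = 1 + 67 + 41 = 109
  C(10) = 1 + 109 + 67 = 177
  C(11) = 1 + 177 + 109 = 287
  C(12) = 1 + 287 + 177 = 465
  C(13) = 1 + 465 + 287 = 753
  C(14) = 1 + 753 + 465 = 1219
  C(15) = 1 + 1219 + 753 = 1973
  C(16) = 1 + 1973 + 1219 = 3193
Total calls for fib(16) = 3193


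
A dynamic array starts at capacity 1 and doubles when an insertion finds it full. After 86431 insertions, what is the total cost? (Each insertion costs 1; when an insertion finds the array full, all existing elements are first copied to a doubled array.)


Insertion cost: 86431 (one per element)
Resizes occur just before inserting elements 2, 3, 5, 9, ...
Elements copied at each resize: 1 + 2 + 4 + 8 + 16 + 32 + 64 + 128 + 256 + 512 + 1024 + 2048 + 4096 + 8192 + 16384 + 32768 + 65536
Sum of copies = 131071 (geometric series: 2^k - 1)
Total = 86431 + 131071 = 217502


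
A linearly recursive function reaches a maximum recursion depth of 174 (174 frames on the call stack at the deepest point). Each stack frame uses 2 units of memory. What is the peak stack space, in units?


Maximum recursion depth = 174 frames
Memory per frame = 2 units
Total stack space = depth * frame_size
= 174 * 2 = 348


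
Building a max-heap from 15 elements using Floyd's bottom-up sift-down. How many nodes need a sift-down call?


In a heap of 15 elements (0-indexed array):
  Last element index: 14
  Parent of last element: floor((14 - 1) / 2) = 6
  Internal nodes: indices 0 to 6
  Count = floor(15/2) = 7


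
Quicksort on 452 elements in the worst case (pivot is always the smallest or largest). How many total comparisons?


In the worst case, each partition step picks the worst pivot:
  Partition 1: 451 comparisons (n-1 elements to compare)
  Partition 2: 450 comparisons
  Partition 3: 449 comparisons
  Partition 4: 448 comparisons
  Partition 5: 447 comparisons
  ...
  Last partition: 0 comparisons
Total = (n-1) + (n-2) + ... + 1 + 0 = n*(n-1)/2
= 452*451/2 = 101926


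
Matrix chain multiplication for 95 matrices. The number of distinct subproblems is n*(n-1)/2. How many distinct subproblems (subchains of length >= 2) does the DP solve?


Subproblems are indexed by (i, j) where i < j.
Number of such pairs = n*(n-1)/2
= 95 * 94 / 2
= 4465


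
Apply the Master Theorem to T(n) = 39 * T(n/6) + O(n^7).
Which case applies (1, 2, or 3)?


The Master Theorem: T(n) = a*T(n/b) + O(n^c)
  a = 39, b = 6, c = 7
log_b(a) = log_6(39) ~ 2.045
Compare b^c with a: 6^7 = 279936 > 39, so c > log_b(a).
Since c > log_b(a), Case 3 applies.
T(n) = O(n^7)
Master Theorem case = 3


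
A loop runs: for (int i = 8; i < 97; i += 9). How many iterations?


Loop starts at i = 8, increments by 9, stops when i >= 97.
Number of iterations = ceil((97 - 8) / 9)
= ceil(89 / 9)
= 10


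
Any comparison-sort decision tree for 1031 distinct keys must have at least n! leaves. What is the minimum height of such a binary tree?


A binary decision tree of height h has at most 2^h leaves and needs at least n! of them, so h >= ceil(log2(n!)).
1031! is far too large to multiply out, so use Stirling's series:
  ln(n!) ~ n ln n - n + (1/2) ln(2 pi n) + 1/(12n)  (error below 1/(360 n^3), negligible here)
  ln(1031) = 6.9382845
  n ln n = 1031 * 6.9382845 = 7153.3713
  (1/2) ln(2 pi * 1031) = (1/2) ln(6477.9641) = 4.3881
  1/(12*1031) = 0.0001
  ln(1031!) ~ 7153.3713 - 1031 + 4.3881 + 0.0001 = 6126.7595
Convert to base 2: log2(1031!) = 6126.7595 / ln 2 = 6126.7595 / 0.69314718 = 8839.0456
ceil(8839.0456) = 8840


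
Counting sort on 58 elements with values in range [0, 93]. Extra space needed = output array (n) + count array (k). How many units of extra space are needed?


Output array size: 58 (to store sorted result)
Count array size: 94 (one slot per possible value, range 0 to 93)
Total extra space = 58 + 94 = 152


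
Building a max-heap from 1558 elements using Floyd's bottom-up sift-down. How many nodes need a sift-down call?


In a heap of 1558 elements (0-indexed array):
  Last element index: 1557
  Parent of last element: floor((1557 - 1) / 2) = 778
  Internal nodes: indices 0 to 778
  Count = floor(1558/2) = 779


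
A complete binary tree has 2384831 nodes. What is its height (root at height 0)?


In a complete binary tree, level k holds nodes 2^k .. 2^(k+1)-1 (1-indexed).
Height = floor(log2(n)) = floor(log2(2384831)) = 21
Check: 2^21 = 2097152 <= 2384831 < 4194304 = 2^22


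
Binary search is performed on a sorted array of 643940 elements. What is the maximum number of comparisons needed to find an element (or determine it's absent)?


Binary search halves the search space each comparison:
  Step 1: search space = 643940 -> 321970
  Step 2: search space = 321970 -> 160985
  Step 3: search space = 160985 -> 80492
  Step 4: search space = 80492 -> 40246
  Step 5: search space = 40246 -> 20123
  Step 6: search space = 20123 -> 10061
  Step 7: search space = 10061 -> 5030
  Step 8: search space = 5030 -> 2515
  Step 9: search space = 2515 -> 1257
  Step 10: search space = 1257 -> 628
  Step 11: search space = 628 -> 314
  Step 12: search space = 314 -> 157
  Step 13: search space = 157 -> 78
  Step 14: search space = 78 -> 39
  Step 15: search space = 39 -> 19
  Step 16: search space = 19 -> 9
  Step 17: search space = 9 -> 4
  Step 18: search space = 4 -> 2
  Step 19: search space = 2 -> 1
  Step 20: search space = 1 (final check)
Maximum comparisons = floor(log2(643940)) + 1 = 19 + 1 = 20
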